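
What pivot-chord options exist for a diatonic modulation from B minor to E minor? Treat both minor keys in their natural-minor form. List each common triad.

Bm, D, Em, G

Triads in B minor (natural minor): Bm (i), C#dim (ii°), D (III), Em (iv), F#m (v), G (VI), A (VII).
Triads in E minor (natural minor): Em (i), F#dim (ii°), G (III), Am (iv), Bm (v), C (VI), D (VII).
Shared triads with their functions: Bm (i in B minor, v in E minor); D (III in B minor, VII in E minor); Em (iv in B minor, i in E minor); G (VI in B minor, III in E minor).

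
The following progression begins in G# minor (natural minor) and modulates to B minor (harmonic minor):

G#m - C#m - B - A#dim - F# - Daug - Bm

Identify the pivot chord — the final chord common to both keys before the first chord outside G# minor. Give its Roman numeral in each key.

Chords diatonic to G# minor: G#m, A#dim, B, C#m, D#m, E, F#.
Reading the progression, the first chord not in that set is Daug, so the modulation leaves G# minor there.
The chord immediately before Daug is F#, which is diatonic to both keys: VII in G# minor and V in B minor.

F# — VII in G# minor, V in B minor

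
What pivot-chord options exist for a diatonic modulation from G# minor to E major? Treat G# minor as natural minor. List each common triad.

G#m, B, C#m, E

Triads in G# minor (natural minor): G# minor (i), A# diminished (ii°), B major (III), C# minor (iv), D# minor (v), E major (VI), F# major (VII).
Triads in E major: E major (I), F# minor (ii), G# minor (iii), A major (IV), B major (V), C# minor (vi), D# diminished (vii°).
Shared triads with their functions: G# minor (i in G# minor, iii in E major); B major (III in G# minor, V in E major); C# minor (iv in G# minor, vi in E major); E major (VI in G# minor, I in E major).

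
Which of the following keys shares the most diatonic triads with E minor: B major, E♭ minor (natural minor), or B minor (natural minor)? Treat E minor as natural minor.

B minor

Triads of E minor (natural minor): E minor (i), F♯ diminished (ii°), G major (III), A minor (iv), B minor (v), C major (VI), D major (VII).
B major shares 0: none.
E♭ minor (natural minor) shares 0: none.
B minor (natural minor) shares 4: Em, G, Bm, D.
The most common triads (4) are shared with B minor.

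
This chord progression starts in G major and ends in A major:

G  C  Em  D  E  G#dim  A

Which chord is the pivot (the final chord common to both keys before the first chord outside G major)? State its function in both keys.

D — V in G major, IV in A major

Chords diatonic to G major: G, Am, Bm, C, D, Em, F#dim.
Reading the progression, the first chord not in that set is E, so the modulation leaves G major there.
The chord immediately before E is D, which is diatonic to both keys: V in G major and IV in A major.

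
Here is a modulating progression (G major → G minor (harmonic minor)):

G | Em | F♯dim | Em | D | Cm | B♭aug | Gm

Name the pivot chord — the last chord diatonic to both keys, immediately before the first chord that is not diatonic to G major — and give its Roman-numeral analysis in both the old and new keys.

Chords diatonic to G major: G, Am, Bm, C, D, Em, F♯dim.
Reading the progression, the first chord not in that set is Cm, so the modulation leaves G major there.
The chord immediately before Cm is D, which is diatonic to both keys: V in G major and V in G minor.

D — V in G major, V in G minor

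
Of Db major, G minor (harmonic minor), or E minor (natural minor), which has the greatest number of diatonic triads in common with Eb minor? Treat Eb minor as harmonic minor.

Triads of Eb minor (harmonic minor): Eb minor (i), F diminished (ii°), Gb augmented (III+), Ab minor (iv), Bb major (V), Cb major (VI), D diminished (vii°).
Db major shares 1: Ebm.
G minor (harmonic minor) shares 0: none.
E minor (natural minor) shares 0: none.
The most common triads (1) are shared with Db major.

Db major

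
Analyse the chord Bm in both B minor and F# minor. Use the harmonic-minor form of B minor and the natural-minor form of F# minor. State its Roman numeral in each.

The scale of B minor (harmonic minor) is B C# D E F# G A#; B is degree 1, and the triad built there (B-D-F#) is minor, so it is i.
The scale of F# minor (natural minor) is F# G# A B C# D E; B is degree 4, and the triad built there (B-D-F#) is minor, so it is iv.

i in B minor; iv in F# minor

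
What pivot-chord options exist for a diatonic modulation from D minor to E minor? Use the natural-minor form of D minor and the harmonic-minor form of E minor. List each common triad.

Am, C

Triads in D minor (natural minor): D minor (i), E diminished (ii°), F major (III), G minor (iv), A minor (v), Bb major (VI), C major (VII).
Triads in E minor (harmonic minor): E minor (i), F# diminished (ii°), G augmented (III+), A minor (iv), B major (V), C major (VI), D# diminished (vii°).
Shared triads with their functions: A minor (v in D minor, iv in E minor); C major (VII in D minor, VI in E minor).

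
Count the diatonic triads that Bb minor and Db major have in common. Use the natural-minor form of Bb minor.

Diatonic triads of Bb minor (natural minor): Bb minor (i), C diminished (ii°), Db major (III), Eb minor (iv), F minor (v), Gb major (VI), Ab major (VII).
Diatonic triads of Db major: Db major (I), Eb minor (ii), F minor (iii), Gb major (IV), Ab major (V), Bb minor (vi), C diminished (vii°).
Matching root and quality in both lists: Bb minor, C diminished, Db major, Eb minor, F minor, Gb major, Ab major.
That gives 7 common triads.

7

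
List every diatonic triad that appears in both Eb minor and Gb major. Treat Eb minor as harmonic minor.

Triads in Eb minor (harmonic minor): Ebm (i), Fdim (ii°), Gbaug (III+), Abm (iv), Bb (V), Cb (VI), Ddim (vii°).
Triads in Gb major: Gb (I), Abm (ii), Bbm (iii), Cb (IV), Db (V), Ebm (vi), Fdim (vii°).
Shared triads with their functions: Ebm (i in Eb minor, vi in Gb major); Fdim (ii° in Eb minor, vii° in Gb major); Abm (iv in Eb minor, ii in Gb major); Cb (VI in Eb minor, IV in Gb major).

Ebm, Fdim, Abm, Cb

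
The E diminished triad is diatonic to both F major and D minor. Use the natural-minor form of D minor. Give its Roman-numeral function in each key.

The scale of F major is F G A B♭ C D E; E is degree 7, and the triad built there (E-G-B♭) is diminished, so it is vii°.
The scale of D minor (natural minor) is D E F G A B♭ C; E is degree 2, and the triad built there (E-G-B♭) is diminished, so it is ii°.

vii° in F major; ii° in D minor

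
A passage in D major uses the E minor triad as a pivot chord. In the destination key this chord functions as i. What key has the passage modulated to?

The numeral i denotes a minor triad on scale degree 1. With E on degree 1, the tonic of the new key is E.
Degree 1 carries a minor triad in minor keys, so the destination is E minor.
Check: the diatonic triads of E minor (natural minor) are Em (i), F#dim (ii°), G (III), Am (iv), Bm (v), C (VI), D (VII) — E minor is indeed i.

E minor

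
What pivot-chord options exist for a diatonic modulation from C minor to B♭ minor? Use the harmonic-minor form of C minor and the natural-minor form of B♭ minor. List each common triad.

Fm, A♭

Triads in C minor (harmonic minor): Cm (i), Ddim (ii°), E♭aug (III+), Fm (iv), G (V), A♭ (VI), Bdim (vii°).
Triads in B♭ minor (natural minor): B♭m (i), Cdim (ii°), D♭ (III), E♭m (iv), Fm (v), G♭ (VI), A♭ (VII).
Shared triads with their functions: Fm (iv in C minor, v in B♭ minor); A♭ (VI in C minor, VII in B♭ minor).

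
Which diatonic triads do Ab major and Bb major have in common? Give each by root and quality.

Cm, Eb

Triads in Ab major: Ab (I), Bbm (ii), Cm (iii), Db (IV), Eb (V), Fm (vi), Gdim (vii°).
Triads in Bb major: Bb (I), Cm (ii), Dm (iii), Eb (IV), F (V), Gm (vi), Adim (vii°).
Shared triads with their functions: Cm (iii in Ab major, ii in Bb major); Eb (V in Ab major, IV in Bb major).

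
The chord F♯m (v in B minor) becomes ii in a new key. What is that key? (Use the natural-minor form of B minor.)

E major

The numeral ii denotes a minor triad on scale degree 2. With F♯ on degree 2, the tonic of the new key is E.
Degree 2 carries a minor triad in major keys, so the destination is E major.
Check: the diatonic triads of E major are E (I), F♯m (ii), G♯m (iii), A (IV), B (V), C♯m (vi), D♯dim (vii°) — F♯m is indeed ii.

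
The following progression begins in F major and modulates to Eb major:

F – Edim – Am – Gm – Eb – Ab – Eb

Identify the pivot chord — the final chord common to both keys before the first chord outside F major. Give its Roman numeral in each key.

Chords diatonic to F major: F, Gm, Am, Bb, C, Dm, Edim.
Reading the progression, the first chord not in that set is Eb, so the modulation leaves F major there.
The chord immediately before Eb is Gm, which is diatonic to both keys: ii in F major and iii in Eb major.

Gm — ii in F major, iii in Eb major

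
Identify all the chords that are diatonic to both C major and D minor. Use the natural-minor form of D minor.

Triads in C major: C major (I), D minor (ii), E minor (iii), F major (IV), G major (V), A minor (vi), B diminished (vii°).
Triads in D minor (natural minor): D minor (i), E diminished (ii°), F major (III), G minor (iv), A minor (v), B♭ major (VI), C major (VII).
Shared triads with their functions: C major (I in C major, VII in D minor); D minor (ii in C major, i in D minor); F major (IV in C major, III in D minor); A minor (vi in C major, v in D minor).

C, Dm, F, Am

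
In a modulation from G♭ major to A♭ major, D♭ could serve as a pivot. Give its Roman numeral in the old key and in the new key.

The scale of G♭ major is G♭ A♭ B♭ C♭ D♭ E♭ F; D♭ is degree 5, and the triad built there (D♭-F-A♭) is major, so it is V.
The scale of A♭ major is A♭ B♭ C D♭ E♭ F G; D♭ is degree 4, and the triad built there (D♭-F-A♭) is major, so it is IV.

V in G♭ major; IV in A♭ major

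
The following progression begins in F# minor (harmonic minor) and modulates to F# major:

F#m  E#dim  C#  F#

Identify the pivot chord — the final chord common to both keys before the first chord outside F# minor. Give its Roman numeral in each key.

Chords diatonic to F# minor: F#m, G#dim, Aaug, Bm, C#, D, E#dim.
Reading the progression, the first chord not in that set is F#, so the modulation leaves F# minor there.
The chord immediately before F# is C#, which is diatonic to both keys: V in F# minor and V in F# major.

C# — V in F# minor, V in F# major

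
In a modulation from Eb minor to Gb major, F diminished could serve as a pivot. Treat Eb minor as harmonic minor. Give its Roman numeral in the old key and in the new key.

ii° in Eb minor; vii° in Gb major

The scale of Eb minor (harmonic minor) is Eb F Gb Ab Bb Cb D; F is degree 2, and the triad built there (F-Ab-Cb) is diminished, so it is ii°.
The scale of Gb major is Gb Ab Bb Cb Db Eb F; F is degree 7, and the triad built there (F-Ab-Cb) is diminished, so it is vii°.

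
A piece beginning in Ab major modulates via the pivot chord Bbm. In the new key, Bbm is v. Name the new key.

Eb minor

The numeral v denotes a minor triad on scale degree 5. With Bb on degree 5, the tonic of the new key is Eb.
Degree 5 carries a minor triad in natural-minor keys, so the destination is Eb minor.
Check: the diatonic triads of Eb minor (natural minor) are Ebm (i), Fdim (ii°), Gb (III), Abm (iv), Bbm (v), Cb (VI), Db (VII) — Bbm is indeed v.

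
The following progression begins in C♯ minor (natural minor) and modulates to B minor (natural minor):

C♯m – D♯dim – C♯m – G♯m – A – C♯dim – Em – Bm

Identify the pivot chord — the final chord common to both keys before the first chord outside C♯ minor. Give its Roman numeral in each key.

A — VI in C♯ minor, VII in B minor

Chords diatonic to C♯ minor: C♯m, D♯dim, E, F♯m, G♯m, A, B.
Reading the progression, the first chord not in that set is C♯dim, so the modulation leaves C♯ minor there.
The chord immediately before C♯dim is A, which is diatonic to both keys: VI in C♯ minor and VII in B minor.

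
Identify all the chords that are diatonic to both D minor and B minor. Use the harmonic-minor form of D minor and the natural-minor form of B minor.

A, C#dim

Triads in D minor (harmonic minor): D minor (i), E diminished (ii°), F augmented (III+), G minor (iv), A major (V), Bb major (VI), C# diminished (vii°).
Triads in B minor (natural minor): B minor (i), C# diminished (ii°), D major (III), E minor (iv), F# minor (v), G major (VI), A major (VII).
Shared triads with their functions: A major (V in D minor, VII in B minor); C# diminished (vii° in D minor, ii° in B minor).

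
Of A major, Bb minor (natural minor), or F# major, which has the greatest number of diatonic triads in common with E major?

A major

Triads of E major: E (I), F#m (ii), G#m (iii), A (IV), B (V), C#m (vi), D#dim (vii°).
A major shares 4: E, F#m, A, C#m.
Bb minor (natural minor) shares 0: none.
F# major shares 2: G#m, B.
The most common triads (4) are shared with A major.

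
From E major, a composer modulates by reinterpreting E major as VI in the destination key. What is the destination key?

G♯ minor

The numeral VI denotes a major triad on scale degree 6. With E on degree 6, the tonic of the new key is G♯.
Degree 6 carries a major triad in minor keys, so the destination is G♯ minor.
Check: the diatonic triads of G♯ minor (natural minor) are G♯m (i), A♯dim (ii°), B (III), C♯m (iv), D♯m (v), E (VI), F♯ (VII) — E major is indeed VI.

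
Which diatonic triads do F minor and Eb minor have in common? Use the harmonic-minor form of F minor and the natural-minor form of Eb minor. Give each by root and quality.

Bbm, Db

Triads in F minor (harmonic minor): Fm (i), Gdim (ii°), Abaug (III+), Bbm (iv), C (V), Db (VI), Edim (vii°).
Triads in Eb minor (natural minor): Ebm (i), Fdim (ii°), Gb (III), Abm (iv), Bbm (v), Cb (VI), Db (VII).
Shared triads with their functions: Bbm (iv in F minor, v in Eb minor); Db (VI in F minor, VII in Eb minor).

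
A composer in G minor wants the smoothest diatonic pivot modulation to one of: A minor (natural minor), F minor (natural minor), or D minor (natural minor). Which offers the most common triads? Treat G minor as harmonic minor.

Triads of G minor (harmonic minor): G minor (i), A diminished (ii°), Bb augmented (III+), C minor (iv), D major (V), Eb major (VI), F# diminished (vii°).
A minor (natural minor) shares 0: none.
F minor (natural minor) shares 2: Cm, Eb.
D minor (natural minor) shares 1: Gm.
The most common triads (2) are shared with F minor.

F minor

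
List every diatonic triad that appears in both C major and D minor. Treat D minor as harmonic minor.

Dm

Triads in C major: C major (I), D minor (ii), E minor (iii), F major (IV), G major (V), A minor (vi), B diminished (vii°).
Triads in D minor (harmonic minor): D minor (i), E diminished (ii°), F augmented (III+), G minor (iv), A major (V), B♭ major (VI), C♯ diminished (vii°).
Shared triads with their functions: D minor (ii in C major, i in D minor).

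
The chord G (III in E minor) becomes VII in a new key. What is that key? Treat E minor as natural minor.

The numeral VII denotes a major triad on scale degree 7. With G on degree 7, the tonic of the new key is A.
Degree 7 carries a major triad in natural-minor keys, so the destination is A minor.
Check: the diatonic triads of A minor (natural minor) are Am (i), Bdim (ii°), C (III), Dm (iv), Em (v), F (VI), G (VII) — G is indeed VII.

A minor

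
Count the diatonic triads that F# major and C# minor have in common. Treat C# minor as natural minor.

2

Diatonic triads of F# major: F# major (I), G# minor (ii), A# minor (iii), B major (IV), C# major (V), D# minor (vi), E# diminished (vii°).
Diatonic triads of C# minor (natural minor): C# minor (i), D# diminished (ii°), E major (III), F# minor (iv), G# minor (v), A major (VI), B major (VII).
Matching root and quality in both lists: G# minor, B major.
That gives 2 common triads.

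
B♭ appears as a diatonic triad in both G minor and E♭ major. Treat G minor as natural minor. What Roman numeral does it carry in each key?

The scale of G minor (natural minor) is G A B♭ C D E♭ F; B♭ is degree 3, and the triad built there (B♭-D-F) is major, so it is III.
The scale of E♭ major is E♭ F G A♭ B♭ C D; B♭ is degree 5, and the triad built there (B♭-D-F) is major, so it is V.

III in G minor; V in E♭ major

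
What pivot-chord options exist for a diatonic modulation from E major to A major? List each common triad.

E, F#m, A, C#m

Triads in E major: E (I), F#m (ii), G#m (iii), A (IV), B (V), C#m (vi), D#dim (vii°).
Triads in A major: A (I), Bm (ii), C#m (iii), D (IV), E (V), F#m (vi), G#dim (vii°).
Shared triads with their functions: E (I in E major, V in A major); F#m (ii in E major, vi in A major); A (IV in E major, I in A major); C#m (vi in E major, iii in A major).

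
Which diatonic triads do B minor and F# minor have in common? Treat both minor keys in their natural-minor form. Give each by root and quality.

Triads in B minor (natural minor): B minor (i), C# diminished (ii°), D major (III), E minor (iv), F# minor (v), G major (VI), A major (VII).
Triads in F# minor (natural minor): F# minor (i), G# diminished (ii°), A major (III), B minor (iv), C# minor (v), D major (VI), E major (VII).
Shared triads with their functions: B minor (i in B minor, iv in F# minor); D major (III in B minor, VI in F# minor); F# minor (v in B minor, i in F# minor); A major (VII in B minor, III in F# minor).

Bm, D, F#m, A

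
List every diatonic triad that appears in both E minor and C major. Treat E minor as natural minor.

Triads in E minor (natural minor): Em (i), F♯dim (ii°), G (III), Am (iv), Bm (v), C (VI), D (VII).
Triads in C major: C (I), Dm (ii), Em (iii), F (IV), G (V), Am (vi), Bdim (vii°).
Shared triads with their functions: Em (i in E minor, iii in C major); G (III in E minor, V in C major); Am (iv in E minor, vi in C major); C (VI in E minor, I in C major).

Em, G, Am, C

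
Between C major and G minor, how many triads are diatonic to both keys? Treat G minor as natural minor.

2

Diatonic triads of C major: C major (I), D minor (ii), E minor (iii), F major (IV), G major (V), A minor (vi), B diminished (vii°).
Diatonic triads of G minor (natural minor): G minor (i), A diminished (ii°), Bb major (III), C minor (iv), D minor (v), Eb major (VI), F major (VII).
Matching root and quality in both lists: D minor, F major.
That gives 2 common triads.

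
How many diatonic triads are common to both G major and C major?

Diatonic triads of G major: G (I), Am (ii), Bm (iii), C (IV), D (V), Em (vi), F♯dim (vii°).
Diatonic triads of C major: C (I), Dm (ii), Em (iii), F (IV), G (V), Am (vi), Bdim (vii°).
Matching root and quality in both lists: G, Am, C, Em.
That gives 4 common triads.

4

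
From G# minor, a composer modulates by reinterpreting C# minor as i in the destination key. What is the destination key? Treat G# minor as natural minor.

C# minor

The numeral i denotes a minor triad on scale degree 1. With C# on degree 1, the tonic of the new key is C#.
Degree 1 carries a minor triad in minor keys, so the destination is C# minor.
Check: the diatonic triads of C# minor (natural minor) are C#m (i), D#dim (ii°), E (III), F#m (iv), G#m (v), A (VI), B (VII) — C# minor is indeed i.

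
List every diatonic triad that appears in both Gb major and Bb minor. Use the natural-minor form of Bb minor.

Gb, Bbm, Db, Ebm

Triads in Gb major: Gb (I), Abm (ii), Bbm (iii), Cb (IV), Db (V), Ebm (vi), Fdim (vii°).
Triads in Bb minor (natural minor): Bbm (i), Cdim (ii°), Db (III), Ebm (iv), Fm (v), Gb (VI), Ab (VII).
Shared triads with their functions: Gb (I in Gb major, VI in Bb minor); Bbm (iii in Gb major, i in Bb minor); Db (V in Gb major, III in Bb minor); Ebm (vi in Gb major, iv in Bb minor).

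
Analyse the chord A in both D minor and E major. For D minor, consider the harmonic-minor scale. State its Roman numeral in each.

The scale of D minor (harmonic minor) is D E F G A B♭ C♯; A is degree 5, and the triad built there (A-C♯-E) is major, so it is V.
The scale of E major is E F♯ G♯ A B C♯ D♯; A is degree 4, and the triad built there (A-C♯-E) is major, so it is IV.

V in D minor; IV in E major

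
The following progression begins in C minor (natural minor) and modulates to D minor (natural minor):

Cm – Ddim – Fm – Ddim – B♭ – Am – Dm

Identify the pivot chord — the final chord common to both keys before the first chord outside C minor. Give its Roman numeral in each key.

B♭ — VII in C minor, VI in D minor

Chords diatonic to C minor: Cm, Ddim, E♭, Fm, Gm, A♭, B♭.
Reading the progression, the first chord not in that set is Am, so the modulation leaves C minor there.
The chord immediately before Am is B♭, which is diatonic to both keys: VII in C minor and VI in D minor.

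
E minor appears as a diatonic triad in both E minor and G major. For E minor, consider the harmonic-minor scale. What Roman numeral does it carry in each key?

i in E minor; vi in G major

The scale of E minor (harmonic minor) is E F♯ G A B C D♯; E is degree 1, and the triad built there (E-G-B) is minor, so it is i.
The scale of G major is G A B C D E F♯; E is degree 6, and the triad built there (E-G-B) is minor, so it is vi.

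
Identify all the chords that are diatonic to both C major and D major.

Em, G

Triads in C major: C (I), Dm (ii), Em (iii), F (IV), G (V), Am (vi), Bdim (vii°).
Triads in D major: D (I), Em (ii), F#m (iii), G (IV), A (V), Bm (vi), C#dim (vii°).
Shared triads with their functions: Em (iii in C major, ii in D major); G (V in C major, IV in D major).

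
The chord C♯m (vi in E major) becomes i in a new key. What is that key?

The numeral i denotes a minor triad on scale degree 1. With C♯ on degree 1, the tonic of the new key is C♯.
Degree 1 carries a minor triad in minor keys, so the destination is C♯ minor.
Check: the diatonic triads of C♯ minor (natural minor) are C♯m (i), D♯dim (ii°), E (III), F♯m (iv), G♯m (v), A (VI), B (VII) — C♯m is indeed i.

C♯ minor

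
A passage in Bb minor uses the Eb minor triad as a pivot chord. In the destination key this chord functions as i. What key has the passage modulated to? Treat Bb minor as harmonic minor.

The numeral i denotes a minor triad on scale degree 1. With Eb on degree 1, the tonic of the new key is Eb.
Degree 1 carries a minor triad in minor keys, so the destination is Eb minor.
Check: the diatonic triads of Eb minor (natural minor) are Ebm (i), Fdim (ii°), Gb (III), Abm (iv), Bbm (v), Cb (VI), Db (VII) — Eb minor is indeed i.

Eb minor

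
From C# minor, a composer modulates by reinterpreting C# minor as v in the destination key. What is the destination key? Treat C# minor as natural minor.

F# minor

The numeral v denotes a minor triad on scale degree 5. With C# on degree 5, the tonic of the new key is F#.
Degree 5 carries a minor triad in natural-minor keys, so the destination is F# minor.
Check: the diatonic triads of F# minor (natural minor) are F#m (i), G#dim (ii°), A (III), Bm (iv), C#m (v), D (VI), E (VII) — C# minor is indeed v.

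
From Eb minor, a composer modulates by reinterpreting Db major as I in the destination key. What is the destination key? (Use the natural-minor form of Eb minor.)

Db major

The numeral I denotes a major triad on scale degree 1. With Db on degree 1, the tonic of the new key is Db.
Degree 1 carries a major triad in major keys, so the destination is Db major.
Check: the diatonic triads of Db major are Db (I), Ebm (ii), Fm (iii), Gb (IV), Ab (V), Bbm (vi), Cdim (vii°) — Db major is indeed I.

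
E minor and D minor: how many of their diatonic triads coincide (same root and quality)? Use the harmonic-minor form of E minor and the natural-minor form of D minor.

Diatonic triads of E minor (harmonic minor): Em (i), F#dim (ii°), Gaug (III+), Am (iv), B (V), C (VI), D#dim (vii°).
Diatonic triads of D minor (natural minor): Dm (i), Edim (ii°), F (III), Gm (iv), Am (v), Bb (VI), C (VII).
Matching root and quality in both lists: Am, C.
That gives 2 common triads.

2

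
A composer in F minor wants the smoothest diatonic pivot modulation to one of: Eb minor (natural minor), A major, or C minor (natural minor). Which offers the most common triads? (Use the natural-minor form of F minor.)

C minor

Triads of F minor (natural minor): Fm (i), Gdim (ii°), Ab (III), Bbm (iv), Cm (v), Db (VI), Eb (VII).
Eb minor (natural minor) shares 2: Bbm, Db.
A major shares 0: none.
C minor (natural minor) shares 4: Fm, Ab, Cm, Eb.
The most common triads (4) are shared with C minor.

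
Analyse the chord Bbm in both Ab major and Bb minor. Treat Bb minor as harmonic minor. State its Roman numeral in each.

The scale of Ab major is Ab Bb C Db Eb F G; Bb is degree 2, and the triad built there (Bb-Db-F) is minor, so it is ii.
The scale of Bb minor (harmonic minor) is Bb C Db Eb F Gb A; Bb is degree 1, and the triad built there (Bb-Db-F) is minor, so it is i.

ii in Ab major; i in Bb minor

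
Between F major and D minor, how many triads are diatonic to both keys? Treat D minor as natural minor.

Diatonic triads of F major: F (I), Gm (ii), Am (iii), Bb (IV), C (V), Dm (vi), Edim (vii°).
Diatonic triads of D minor (natural minor): Dm (i), Edim (ii°), F (III), Gm (iv), Am (v), Bb (VI), C (VII).
Matching root and quality in both lists: F, Gm, Am, Bb, C, Dm, Edim.
That gives 7 common triads.

7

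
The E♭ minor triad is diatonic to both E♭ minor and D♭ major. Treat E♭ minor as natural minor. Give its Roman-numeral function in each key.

i in E♭ minor; ii in D♭ major

The scale of E♭ minor (natural minor) is E♭ F G♭ A♭ B♭ C♭ D♭; E♭ is degree 1, and the triad built there (E♭-G♭-B♭) is minor, so it is i.
The scale of D♭ major is D♭ E♭ F G♭ A♭ B♭ C; E♭ is degree 2, and the triad built there (E♭-G♭-B♭) is minor, so it is ii.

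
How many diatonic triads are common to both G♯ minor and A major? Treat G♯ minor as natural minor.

Diatonic triads of G♯ minor (natural minor): G♯m (i), A♯dim (ii°), B (III), C♯m (iv), D♯m (v), E (VI), F♯ (VII).
Diatonic triads of A major: A (I), Bm (ii), C♯m (iii), D (IV), E (V), F♯m (vi), G♯dim (vii°).
Matching root and quality in both lists: C♯m, E.
That gives 2 common triads.

2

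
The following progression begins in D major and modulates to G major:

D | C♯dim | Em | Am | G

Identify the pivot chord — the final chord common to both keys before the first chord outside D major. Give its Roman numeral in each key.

Chords diatonic to D major: D, Em, F♯m, G, A, Bm, C♯dim.
Reading the progression, the first chord not in that set is Am, so the modulation leaves D major there.
The chord immediately before Am is Em, which is diatonic to both keys: ii in D major and vi in G major.

Em — ii in D major, vi in G major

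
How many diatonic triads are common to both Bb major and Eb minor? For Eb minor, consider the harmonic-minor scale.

1

Diatonic triads of Bb major: Bb major (I), C minor (ii), D minor (iii), Eb major (IV), F major (V), G minor (vi), A diminished (vii°).
Diatonic triads of Eb minor (harmonic minor): Eb minor (i), F diminished (ii°), Gb augmented (III+), Ab minor (iv), Bb major (V), Cb major (VI), D diminished (vii°).
Matching root and quality in both lists: Bb major.
That gives 1 common triad.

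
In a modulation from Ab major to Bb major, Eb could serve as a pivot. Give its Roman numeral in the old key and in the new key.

The scale of Ab major is Ab Bb C Db Eb F G; Eb is degree 5, and the triad built there (Eb-G-Bb) is major, so it is V.
The scale of Bb major is Bb C D Eb F G A; Eb is degree 4, and the triad built there (Eb-G-Bb) is major, so it is IV.

V in Ab major; IV in Bb major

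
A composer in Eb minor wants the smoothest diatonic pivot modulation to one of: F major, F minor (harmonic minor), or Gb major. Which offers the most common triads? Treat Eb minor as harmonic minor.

Triads of Eb minor (harmonic minor): Eb minor (i), F diminished (ii°), Gb augmented (III+), Ab minor (iv), Bb major (V), Cb major (VI), D diminished (vii°).
F major shares 1: Bb.
F minor (harmonic minor) shares 0: none.
Gb major shares 4: Ebm, Fdim, Abm, Cb.
The most common triads (4) are shared with Gb major.

Gb major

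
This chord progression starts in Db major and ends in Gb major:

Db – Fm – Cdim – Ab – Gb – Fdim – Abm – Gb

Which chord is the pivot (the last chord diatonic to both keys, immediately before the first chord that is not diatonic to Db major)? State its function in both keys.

Chords diatonic to Db major: Db, Ebm, Fm, Gb, Ab, Bbm, Cdim.
Reading the progression, the first chord not in that set is Fdim, so the modulation leaves Db major there.
The chord immediately before Fdim is Gb, which is diatonic to both keys: IV in Db major and I in Gb major.

Gb — IV in Db major, I in Gb major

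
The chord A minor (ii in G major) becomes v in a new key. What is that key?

D minor

The numeral v denotes a minor triad on scale degree 5. With A on degree 5, the tonic of the new key is D.
Degree 5 carries a minor triad in natural-minor keys, so the destination is D minor.
Check: the diatonic triads of D minor (natural minor) are Dm (i), Edim (ii°), F (III), Gm (iv), Am (v), B♭ (VI), C (VII) — A minor is indeed v.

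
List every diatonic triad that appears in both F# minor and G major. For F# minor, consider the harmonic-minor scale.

Bm, D

Triads in F# minor (harmonic minor): F#m (i), G#dim (ii°), Aaug (III+), Bm (iv), C# (V), D (VI), E#dim (vii°).
Triads in G major: G (I), Am (ii), Bm (iii), C (IV), D (V), Em (vi), F#dim (vii°).
Shared triads with their functions: Bm (iv in F# minor, iii in G major); D (VI in F# minor, V in G major).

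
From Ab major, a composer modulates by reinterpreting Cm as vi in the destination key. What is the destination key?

The numeral vi denotes a minor triad on scale degree 6. With C on degree 6, the tonic of the new key is Eb.
Degree 6 carries a minor triad in major keys, so the destination is Eb major.
Check: the diatonic triads of Eb major are Eb (I), Fm (ii), Gm (iii), Ab (IV), Bb (V), Cm (vi), Ddim (vii°) — Cm is indeed vi.

Eb major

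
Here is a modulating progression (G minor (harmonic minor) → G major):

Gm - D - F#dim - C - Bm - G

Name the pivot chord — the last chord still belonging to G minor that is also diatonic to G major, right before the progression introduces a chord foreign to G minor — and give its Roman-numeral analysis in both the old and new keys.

F#dim — vii° in G minor, vii° in G major

Chords diatonic to G minor: Gm, Adim, Bbaug, Cm, D, Eb, F#dim.
Reading the progression, the first chord not in that set is C, so the modulation leaves G minor there.
The chord immediately before C is F#dim, which is diatonic to both keys: vii° in G minor and vii° in G major.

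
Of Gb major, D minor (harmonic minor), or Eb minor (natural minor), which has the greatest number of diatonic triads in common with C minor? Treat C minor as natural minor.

Triads of C minor (natural minor): Cm (i), Ddim (ii°), Eb (III), Fm (iv), Gm (v), Ab (VI), Bb (VII).
Gb major shares 0: none.
D minor (harmonic minor) shares 2: Gm, Bb.
Eb minor (natural minor) shares 0: none.
The most common triads (2) are shared with D minor.

D minor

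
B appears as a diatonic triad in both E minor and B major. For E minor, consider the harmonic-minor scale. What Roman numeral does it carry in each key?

The scale of E minor (harmonic minor) is E F# G A B C D#; B is degree 5, and the triad built there (B-D#-F#) is major, so it is V.
The scale of B major is B C# D# E F# G# A#; B is degree 1, and the triad built there (B-D#-F#) is major, so it is I.

V in E minor; I in B major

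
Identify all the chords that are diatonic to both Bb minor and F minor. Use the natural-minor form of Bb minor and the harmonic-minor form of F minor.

Triads in Bb minor (natural minor): Bbm (i), Cdim (ii°), Db (III), Ebm (iv), Fm (v), Gb (VI), Ab (VII).
Triads in F minor (harmonic minor): Fm (i), Gdim (ii°), Abaug (III+), Bbm (iv), C (V), Db (VI), Edim (vii°).
Shared triads with their functions: Bbm (i in Bb minor, iv in F minor); Db (III in Bb minor, VI in F minor); Fm (v in Bb minor, i in F minor).

Bbm, Db, Fm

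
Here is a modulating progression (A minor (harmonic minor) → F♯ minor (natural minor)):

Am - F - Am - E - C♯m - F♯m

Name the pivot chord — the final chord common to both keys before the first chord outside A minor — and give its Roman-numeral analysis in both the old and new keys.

E — V in A minor, VII in F♯ minor

Chords diatonic to A minor: Am, Bdim, Caug, Dm, E, F, G♯dim.
Reading the progression, the first chord not in that set is C♯m, so the modulation leaves A minor there.
The chord immediately before C♯m is E, which is diatonic to both keys: V in A minor and VII in F♯ minor.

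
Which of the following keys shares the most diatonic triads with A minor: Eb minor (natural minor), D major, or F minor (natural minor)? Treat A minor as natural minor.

Triads of A minor (natural minor): Am (i), Bdim (ii°), C (III), Dm (iv), Em (v), F (VI), G (VII).
Eb minor (natural minor) shares 0: none.
D major shares 2: Em, G.
F minor (natural minor) shares 0: none.
The most common triads (2) are shared with D major.

D major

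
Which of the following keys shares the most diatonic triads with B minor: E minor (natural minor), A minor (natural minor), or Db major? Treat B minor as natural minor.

Triads of B minor (natural minor): Bm (i), C#dim (ii°), D (III), Em (iv), F#m (v), G (VI), A (VII).
E minor (natural minor) shares 4: Bm, D, Em, G.
A minor (natural minor) shares 2: Em, G.
Db major shares 0: none.
The most common triads (4) are shared with E minor.

E minor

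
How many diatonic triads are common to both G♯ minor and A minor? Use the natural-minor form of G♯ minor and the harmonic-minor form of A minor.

Diatonic triads of G♯ minor (natural minor): G♯m (i), A♯dim (ii°), B (III), C♯m (iv), D♯m (v), E (VI), F♯ (VII).
Diatonic triads of A minor (harmonic minor): Am (i), Bdim (ii°), Caug (III+), Dm (iv), E (V), F (VI), G♯dim (vii°).
Matching root and quality in both lists: E.
That gives 1 common triad.

1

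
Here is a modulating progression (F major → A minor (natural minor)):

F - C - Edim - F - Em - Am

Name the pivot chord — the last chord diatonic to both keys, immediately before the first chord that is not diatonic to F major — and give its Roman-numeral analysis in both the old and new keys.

Chords diatonic to F major: F, Gm, Am, Bb, C, Dm, Edim.
Reading the progression, the first chord not in that set is Em, so the modulation leaves F major there.
The chord immediately before Em is F, which is diatonic to both keys: I in F major and VI in A minor.

F — I in F major, VI in A minor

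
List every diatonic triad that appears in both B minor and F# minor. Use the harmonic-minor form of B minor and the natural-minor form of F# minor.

Triads in B minor (harmonic minor): Bm (i), C#dim (ii°), Daug (III+), Em (iv), F# (V), G (VI), A#dim (vii°).
Triads in F# minor (natural minor): F#m (i), G#dim (ii°), A (III), Bm (iv), C#m (v), D (VI), E (VII).
Shared triads with their functions: Bm (i in B minor, iv in F# minor).

Bm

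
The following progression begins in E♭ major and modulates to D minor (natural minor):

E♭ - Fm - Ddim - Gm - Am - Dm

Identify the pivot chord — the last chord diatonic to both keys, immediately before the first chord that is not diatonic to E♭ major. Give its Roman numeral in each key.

Gm — iii in E♭ major, iv in D minor

Chords diatonic to E♭ major: E♭, Fm, Gm, A♭, B♭, Cm, Ddim.
Reading the progression, the first chord not in that set is Am, so the modulation leaves E♭ major there.
The chord immediately before Am is Gm, which is diatonic to both keys: iii in E♭ major and iv in D minor.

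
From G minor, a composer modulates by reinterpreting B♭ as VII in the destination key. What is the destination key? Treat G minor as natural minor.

C minor

The numeral VII denotes a major triad on scale degree 7. With B♭ on degree 7, the tonic of the new key is C.
Degree 7 carries a major triad in natural-minor keys, so the destination is C minor.
Check: the diatonic triads of C minor (natural minor) are Cm (i), Ddim (ii°), E♭ (III), Fm (iv), Gm (v), A♭ (VI), B♭ (VII) — B♭ is indeed VII.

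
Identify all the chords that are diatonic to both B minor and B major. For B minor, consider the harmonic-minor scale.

Triads in B minor (harmonic minor): Bm (i), C#dim (ii°), Daug (III+), Em (iv), F# (V), G (VI), A#dim (vii°).
Triads in B major: B (I), C#m (ii), D#m (iii), E (IV), F# (V), G#m (vi), A#dim (vii°).
Shared triads with their functions: F# (V in B minor, V in B major); A#dim (vii° in B minor, vii° in B major).

F#, A#dim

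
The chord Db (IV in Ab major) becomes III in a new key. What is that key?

The numeral III denotes a major triad on scale degree 3. With Db on degree 3, the tonic of the new key is Bb.
Degree 3 carries a major triad in natural-minor keys, so the destination is Bb minor.
Check: the diatonic triads of Bb minor (natural minor) are Bbm (i), Cdim (ii°), Db (III), Ebm (iv), Fm (v), Gb (VI), Ab (VII) — Db is indeed III.

Bb minor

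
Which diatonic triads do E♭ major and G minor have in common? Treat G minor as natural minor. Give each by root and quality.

E♭, Gm, B♭, Cm

Triads in E♭ major: E♭ major (I), F minor (ii), G minor (iii), A♭ major (IV), B♭ major (V), C minor (vi), D diminished (vii°).
Triads in G minor (natural minor): G minor (i), A diminished (ii°), B♭ major (III), C minor (iv), D minor (v), E♭ major (VI), F major (VII).
Shared triads with their functions: E♭ major (I in E♭ major, VI in G minor); G minor (iii in E♭ major, i in G minor); B♭ major (V in E♭ major, III in G minor); C minor (vi in E♭ major, iv in G minor).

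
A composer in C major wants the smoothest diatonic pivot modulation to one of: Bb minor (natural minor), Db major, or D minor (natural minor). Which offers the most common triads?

Triads of C major: C (I), Dm (ii), Em (iii), F (IV), G (V), Am (vi), Bdim (vii°).
Bb minor (natural minor) shares 0: none.
Db major shares 0: none.
D minor (natural minor) shares 4: C, Dm, F, Am.
The most common triads (4) are shared with D minor.

D minor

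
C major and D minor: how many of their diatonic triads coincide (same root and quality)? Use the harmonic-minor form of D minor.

1

Diatonic triads of C major: C (I), Dm (ii), Em (iii), F (IV), G (V), Am (vi), Bdim (vii°).
Diatonic triads of D minor (harmonic minor): Dm (i), Edim (ii°), Faug (III+), Gm (iv), A (V), Bb (VI), C#dim (vii°).
Matching root and quality in both lists: Dm.
That gives 1 common triad.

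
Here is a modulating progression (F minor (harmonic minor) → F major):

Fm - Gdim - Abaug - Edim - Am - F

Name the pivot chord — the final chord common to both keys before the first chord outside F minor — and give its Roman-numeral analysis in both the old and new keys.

Chords diatonic to F minor: Fm, Gdim, Abaug, Bbm, C, Db, Edim.
Reading the progression, the first chord not in that set is Am, so the modulation leaves F minor there.
The chord immediately before Am is Edim, which is diatonic to both keys: vii° in F minor and vii° in F major.

Edim — vii° in F minor, vii° in F major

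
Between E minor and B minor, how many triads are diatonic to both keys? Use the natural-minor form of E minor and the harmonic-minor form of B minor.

Diatonic triads of E minor (natural minor): Em (i), F#dim (ii°), G (III), Am (iv), Bm (v), C (VI), D (VII).
Diatonic triads of B minor (harmonic minor): Bm (i), C#dim (ii°), Daug (III+), Em (iv), F# (V), G (VI), A#dim (vii°).
Matching root and quality in both lists: Em, G, Bm.
That gives 3 common triads.

3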